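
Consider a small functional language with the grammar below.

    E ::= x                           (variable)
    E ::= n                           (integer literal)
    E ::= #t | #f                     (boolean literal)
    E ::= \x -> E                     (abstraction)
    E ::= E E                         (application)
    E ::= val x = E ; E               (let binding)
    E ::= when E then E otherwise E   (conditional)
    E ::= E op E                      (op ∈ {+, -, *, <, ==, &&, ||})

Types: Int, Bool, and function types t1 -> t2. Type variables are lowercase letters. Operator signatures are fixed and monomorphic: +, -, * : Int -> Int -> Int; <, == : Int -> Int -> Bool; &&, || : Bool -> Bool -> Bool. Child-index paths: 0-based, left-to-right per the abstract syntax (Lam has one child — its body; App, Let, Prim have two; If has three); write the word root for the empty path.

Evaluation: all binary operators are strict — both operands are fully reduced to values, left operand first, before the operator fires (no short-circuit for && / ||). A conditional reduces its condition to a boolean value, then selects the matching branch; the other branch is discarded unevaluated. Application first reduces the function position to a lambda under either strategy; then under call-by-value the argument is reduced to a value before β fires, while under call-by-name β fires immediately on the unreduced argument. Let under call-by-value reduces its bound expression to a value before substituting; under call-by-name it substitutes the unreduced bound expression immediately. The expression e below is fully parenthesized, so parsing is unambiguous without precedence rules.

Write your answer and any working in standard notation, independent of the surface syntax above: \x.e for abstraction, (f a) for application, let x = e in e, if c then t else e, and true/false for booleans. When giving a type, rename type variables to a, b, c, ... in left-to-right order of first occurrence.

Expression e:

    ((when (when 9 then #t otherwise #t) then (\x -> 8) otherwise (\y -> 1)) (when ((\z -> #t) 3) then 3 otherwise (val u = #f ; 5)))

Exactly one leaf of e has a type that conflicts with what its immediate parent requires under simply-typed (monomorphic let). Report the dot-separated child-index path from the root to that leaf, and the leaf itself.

Answer: 0.0.0 : 9

Trace:
  unify Int ~ Bool
  FAIL: mismatch Int ~ Bool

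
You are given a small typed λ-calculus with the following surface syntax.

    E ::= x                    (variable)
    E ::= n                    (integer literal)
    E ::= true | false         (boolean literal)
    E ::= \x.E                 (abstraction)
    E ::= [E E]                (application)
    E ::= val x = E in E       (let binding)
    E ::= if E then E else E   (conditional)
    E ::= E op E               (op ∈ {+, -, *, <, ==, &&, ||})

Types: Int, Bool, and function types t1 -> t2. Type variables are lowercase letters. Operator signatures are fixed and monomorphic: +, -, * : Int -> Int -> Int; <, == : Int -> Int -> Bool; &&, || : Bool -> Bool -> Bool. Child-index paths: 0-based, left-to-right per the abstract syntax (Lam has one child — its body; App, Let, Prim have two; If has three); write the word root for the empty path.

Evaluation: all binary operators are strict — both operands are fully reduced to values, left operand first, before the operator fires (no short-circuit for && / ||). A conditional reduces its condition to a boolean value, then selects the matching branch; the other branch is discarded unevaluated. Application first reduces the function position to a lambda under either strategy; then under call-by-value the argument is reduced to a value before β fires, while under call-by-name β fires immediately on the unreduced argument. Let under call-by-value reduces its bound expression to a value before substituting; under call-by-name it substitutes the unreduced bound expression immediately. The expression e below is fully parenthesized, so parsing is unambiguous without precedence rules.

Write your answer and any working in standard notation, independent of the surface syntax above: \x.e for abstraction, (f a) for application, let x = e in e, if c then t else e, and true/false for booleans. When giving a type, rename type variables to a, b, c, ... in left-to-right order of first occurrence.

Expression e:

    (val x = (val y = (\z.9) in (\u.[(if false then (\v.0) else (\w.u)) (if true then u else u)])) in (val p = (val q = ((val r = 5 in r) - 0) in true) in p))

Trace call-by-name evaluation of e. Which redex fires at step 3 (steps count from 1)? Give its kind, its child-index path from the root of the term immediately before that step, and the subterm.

Answer: let at root : (let q = ((let r = 5 in r) - 0) in true)

Derivation:
step 0: (let x = (let y = (\z.9) in (\u.((if false then (\v.0) else (\w.u)) (if true then u else u)))) in (let p = (let q = ((let r = 5 in r) - 0) in true) in p))
step 1: [let@root] (let p = (let q = ((let r = 5 in r) - 0) in true) in p)
step 2: [let@root] (let q = ((let r = 5 in r) - 0) in true)
step 3: [let@root] true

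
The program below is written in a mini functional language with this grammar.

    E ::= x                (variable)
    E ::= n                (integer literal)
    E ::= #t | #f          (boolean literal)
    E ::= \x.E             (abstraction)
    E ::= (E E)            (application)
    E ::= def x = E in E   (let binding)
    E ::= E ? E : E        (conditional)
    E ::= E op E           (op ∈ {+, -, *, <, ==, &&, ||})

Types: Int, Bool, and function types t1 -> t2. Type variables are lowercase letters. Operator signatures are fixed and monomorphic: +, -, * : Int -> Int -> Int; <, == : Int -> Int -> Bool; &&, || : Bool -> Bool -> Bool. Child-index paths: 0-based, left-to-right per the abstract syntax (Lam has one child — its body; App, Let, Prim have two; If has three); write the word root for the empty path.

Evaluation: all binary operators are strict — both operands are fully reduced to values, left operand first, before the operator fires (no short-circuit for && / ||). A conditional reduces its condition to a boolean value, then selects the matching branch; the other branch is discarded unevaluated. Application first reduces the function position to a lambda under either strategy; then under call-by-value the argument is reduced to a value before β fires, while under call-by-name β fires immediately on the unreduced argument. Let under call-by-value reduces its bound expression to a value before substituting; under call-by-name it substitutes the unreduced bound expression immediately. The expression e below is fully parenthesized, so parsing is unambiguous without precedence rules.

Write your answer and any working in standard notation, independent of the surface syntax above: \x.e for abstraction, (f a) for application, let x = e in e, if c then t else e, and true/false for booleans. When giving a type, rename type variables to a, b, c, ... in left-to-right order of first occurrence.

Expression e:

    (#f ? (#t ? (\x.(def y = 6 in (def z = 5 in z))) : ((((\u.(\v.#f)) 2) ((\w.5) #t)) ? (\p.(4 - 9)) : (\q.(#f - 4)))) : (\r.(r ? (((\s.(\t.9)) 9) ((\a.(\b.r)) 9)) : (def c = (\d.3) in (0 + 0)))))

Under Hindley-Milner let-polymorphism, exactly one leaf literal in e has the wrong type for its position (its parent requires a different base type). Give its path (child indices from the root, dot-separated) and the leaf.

Answer: 1.2.2.0.0 : false

Trace:
  unify Bool ~ Bool
  unify Bool ~ Bool
let y : Int
let z : Int
z : Int
\x._ : a -> Int
\v._ : c -> Bool
\u._ : b -> c -> Bool
  unify b -> c -> Bool ~ Int -> d
  unify b ~ Int
  unify c -> Bool ~ d
_ _ : c -> Bool
\w._ : e -> Int
  unify e -> Int ~ Bool -> f
  unify e ~ Bool
  unify Int ~ f
_ _ : Int
  unify c -> Bool ~ Int -> g
  unify c ~ Int
  unify Bool ~ g
_ _ : Bool
  unify Bool ~ Bool
  unify Int ~ Int
  unify Int ~ Int
\p._ : h -> Int
  unify Bool ~ Int
  FAIL: mismatch Bool ~ Int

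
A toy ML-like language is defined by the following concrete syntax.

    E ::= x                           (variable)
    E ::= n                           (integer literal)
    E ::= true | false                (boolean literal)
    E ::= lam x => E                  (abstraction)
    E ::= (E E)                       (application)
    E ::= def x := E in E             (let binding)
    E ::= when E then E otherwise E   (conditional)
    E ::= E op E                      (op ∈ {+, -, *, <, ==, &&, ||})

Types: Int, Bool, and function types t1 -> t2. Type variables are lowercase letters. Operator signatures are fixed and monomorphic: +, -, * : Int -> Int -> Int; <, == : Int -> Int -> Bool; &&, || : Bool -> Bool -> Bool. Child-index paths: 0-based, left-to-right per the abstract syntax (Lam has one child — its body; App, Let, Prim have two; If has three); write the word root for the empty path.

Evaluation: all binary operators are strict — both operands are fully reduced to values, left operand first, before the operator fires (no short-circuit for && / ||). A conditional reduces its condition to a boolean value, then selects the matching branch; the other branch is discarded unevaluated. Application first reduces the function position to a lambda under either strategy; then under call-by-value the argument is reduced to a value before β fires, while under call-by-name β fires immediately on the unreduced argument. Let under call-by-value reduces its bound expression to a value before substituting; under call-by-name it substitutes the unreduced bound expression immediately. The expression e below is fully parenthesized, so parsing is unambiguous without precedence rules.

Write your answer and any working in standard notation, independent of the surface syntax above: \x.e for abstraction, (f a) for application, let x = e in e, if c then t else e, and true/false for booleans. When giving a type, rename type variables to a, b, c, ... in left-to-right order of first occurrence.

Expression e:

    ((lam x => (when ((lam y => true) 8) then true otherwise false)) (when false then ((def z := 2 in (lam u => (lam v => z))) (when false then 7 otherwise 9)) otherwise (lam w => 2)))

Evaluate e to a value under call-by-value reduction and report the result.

Trace:
step 0: ((\x.(if ((\y.true) 8) then true else false)) (if false then ((let z = 2 in (\u.(\v.z))) (if false then 7 else 9)) else (\w.2)))
step 1: [if@1] ((\x.(if ((\y.true) 8) then true else false)) (\w.2))
step 2: [beta@root] (if ((\y.true) 8) then true else false)
step 3: [beta@0] (if true then true else false)
step 4: [if@root] true

Answer: true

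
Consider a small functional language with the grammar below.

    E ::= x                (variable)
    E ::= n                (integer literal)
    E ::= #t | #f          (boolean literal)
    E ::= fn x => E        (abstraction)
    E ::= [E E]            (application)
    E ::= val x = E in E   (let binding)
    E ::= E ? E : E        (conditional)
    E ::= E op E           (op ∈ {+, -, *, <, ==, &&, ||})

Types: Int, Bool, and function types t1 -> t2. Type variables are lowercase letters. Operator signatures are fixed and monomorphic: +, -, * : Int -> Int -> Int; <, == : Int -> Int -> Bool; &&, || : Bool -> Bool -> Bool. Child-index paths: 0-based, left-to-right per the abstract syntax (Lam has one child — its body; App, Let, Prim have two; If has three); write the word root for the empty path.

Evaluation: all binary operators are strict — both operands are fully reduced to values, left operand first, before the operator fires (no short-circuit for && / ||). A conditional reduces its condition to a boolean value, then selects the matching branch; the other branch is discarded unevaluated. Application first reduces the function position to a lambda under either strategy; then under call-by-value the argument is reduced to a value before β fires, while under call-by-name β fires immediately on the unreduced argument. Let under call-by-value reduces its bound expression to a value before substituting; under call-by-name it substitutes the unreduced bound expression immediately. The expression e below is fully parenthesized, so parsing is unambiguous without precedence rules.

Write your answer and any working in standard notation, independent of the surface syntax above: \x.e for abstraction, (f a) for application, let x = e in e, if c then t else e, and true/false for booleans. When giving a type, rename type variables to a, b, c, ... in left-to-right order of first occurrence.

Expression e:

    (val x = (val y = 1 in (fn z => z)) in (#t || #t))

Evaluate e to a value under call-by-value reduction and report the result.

Working:
step 0: (let x = (let y = 1 in (\z.z)) in (true || true))
step 1: [let@0] (let x = (\z.z) in (true || true))
step 2: [let@root] (true || true)
step 3: [delta@root] true

Answer: true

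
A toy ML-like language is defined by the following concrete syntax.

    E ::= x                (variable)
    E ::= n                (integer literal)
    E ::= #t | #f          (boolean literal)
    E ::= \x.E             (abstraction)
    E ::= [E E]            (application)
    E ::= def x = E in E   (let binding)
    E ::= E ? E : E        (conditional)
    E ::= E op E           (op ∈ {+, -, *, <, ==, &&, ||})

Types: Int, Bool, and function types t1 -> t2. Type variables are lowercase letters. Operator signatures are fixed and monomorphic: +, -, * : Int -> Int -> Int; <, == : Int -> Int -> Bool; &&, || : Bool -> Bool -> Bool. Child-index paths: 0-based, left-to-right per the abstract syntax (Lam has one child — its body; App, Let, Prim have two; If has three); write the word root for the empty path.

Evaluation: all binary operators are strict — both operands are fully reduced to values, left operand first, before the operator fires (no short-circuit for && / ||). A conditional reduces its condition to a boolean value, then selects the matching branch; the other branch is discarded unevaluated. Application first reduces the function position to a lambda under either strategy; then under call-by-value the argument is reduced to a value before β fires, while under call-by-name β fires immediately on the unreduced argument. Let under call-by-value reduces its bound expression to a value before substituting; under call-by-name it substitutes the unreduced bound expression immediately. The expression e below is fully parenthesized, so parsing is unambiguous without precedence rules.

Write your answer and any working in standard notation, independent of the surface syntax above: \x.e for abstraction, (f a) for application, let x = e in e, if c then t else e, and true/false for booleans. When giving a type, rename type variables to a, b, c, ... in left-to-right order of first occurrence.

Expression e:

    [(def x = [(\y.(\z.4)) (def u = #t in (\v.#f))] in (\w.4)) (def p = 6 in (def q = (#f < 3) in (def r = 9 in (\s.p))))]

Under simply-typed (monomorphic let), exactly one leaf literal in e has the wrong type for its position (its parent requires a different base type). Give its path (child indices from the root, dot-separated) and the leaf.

Answer: 1.1.0.0 : false

Trace:
\z._ : b -> Int
\y._ : a -> b -> Int
let u : Bool
\v._ : c -> Bool
  unify a -> b -> Int ~ (c -> Bool) -> d
  unify a ~ c -> Bool
  unify b -> Int ~ d
_ _ : b -> Int
let x : b -> Int
\w._ : e -> Int
let p : Int
  unify Bool ~ Int
  FAIL: mismatch Bool ~ Int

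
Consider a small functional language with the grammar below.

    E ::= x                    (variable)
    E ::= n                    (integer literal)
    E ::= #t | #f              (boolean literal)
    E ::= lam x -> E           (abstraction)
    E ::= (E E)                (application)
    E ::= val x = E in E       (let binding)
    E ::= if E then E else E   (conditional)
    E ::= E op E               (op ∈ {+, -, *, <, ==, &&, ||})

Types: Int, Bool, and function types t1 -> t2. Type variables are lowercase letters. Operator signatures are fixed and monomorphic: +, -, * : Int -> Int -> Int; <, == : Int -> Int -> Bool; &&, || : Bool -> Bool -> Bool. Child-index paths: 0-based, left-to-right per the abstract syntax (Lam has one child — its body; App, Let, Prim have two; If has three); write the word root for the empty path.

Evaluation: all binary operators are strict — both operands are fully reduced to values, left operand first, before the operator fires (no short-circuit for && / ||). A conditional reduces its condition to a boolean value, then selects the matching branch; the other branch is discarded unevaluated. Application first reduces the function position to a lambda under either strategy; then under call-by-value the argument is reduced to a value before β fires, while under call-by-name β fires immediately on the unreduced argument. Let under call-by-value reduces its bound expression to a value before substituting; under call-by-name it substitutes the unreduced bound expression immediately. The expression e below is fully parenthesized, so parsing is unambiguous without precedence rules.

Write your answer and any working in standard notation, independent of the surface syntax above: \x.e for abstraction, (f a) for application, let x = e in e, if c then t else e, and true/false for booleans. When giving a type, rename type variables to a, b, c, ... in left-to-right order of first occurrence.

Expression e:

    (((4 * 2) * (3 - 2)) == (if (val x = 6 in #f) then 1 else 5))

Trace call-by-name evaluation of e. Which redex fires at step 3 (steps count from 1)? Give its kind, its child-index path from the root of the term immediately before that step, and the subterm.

Working:
step 0: (((4 * 2) * (3 - 2)) == (if (let x = 6 in false) then 1 else 5))
step 1: [delta@0.0] ((8 * (3 - 2)) == (if (let x = 6 in false) then 1 else 5))
step 2: [delta@0.1] ((8 * 1) == (if (let x = 6 in false) then 1 else 5))
step 3: [delta@0] (8 == (if (let x = 6 in false) then 1 else 5))

Answer: delta at 0 : (8 * 1)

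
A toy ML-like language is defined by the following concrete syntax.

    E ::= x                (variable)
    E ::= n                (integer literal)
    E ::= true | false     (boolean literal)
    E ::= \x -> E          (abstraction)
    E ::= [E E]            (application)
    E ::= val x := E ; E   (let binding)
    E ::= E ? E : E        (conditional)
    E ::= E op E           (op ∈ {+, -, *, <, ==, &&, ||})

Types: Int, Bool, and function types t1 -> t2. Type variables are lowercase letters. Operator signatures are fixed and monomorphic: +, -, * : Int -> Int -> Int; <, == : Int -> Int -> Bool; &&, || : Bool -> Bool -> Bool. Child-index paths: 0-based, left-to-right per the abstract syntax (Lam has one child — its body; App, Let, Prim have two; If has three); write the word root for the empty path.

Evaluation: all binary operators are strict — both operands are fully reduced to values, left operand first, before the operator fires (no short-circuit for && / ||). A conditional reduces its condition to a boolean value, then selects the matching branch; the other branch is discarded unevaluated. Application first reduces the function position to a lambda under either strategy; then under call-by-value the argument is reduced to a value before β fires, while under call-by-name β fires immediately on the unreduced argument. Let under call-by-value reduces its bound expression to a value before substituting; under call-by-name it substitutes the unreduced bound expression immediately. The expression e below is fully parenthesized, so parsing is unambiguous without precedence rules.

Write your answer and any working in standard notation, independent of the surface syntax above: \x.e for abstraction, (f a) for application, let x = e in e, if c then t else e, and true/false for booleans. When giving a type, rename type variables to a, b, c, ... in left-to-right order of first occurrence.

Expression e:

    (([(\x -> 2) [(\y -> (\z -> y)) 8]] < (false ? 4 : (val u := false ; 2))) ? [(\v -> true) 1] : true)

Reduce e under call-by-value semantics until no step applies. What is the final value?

Answer: true

Derivation:
step 0: (if (((\x.2) ((\y.(\z.y)) 8)) < (if false then 4 else (let u = false in 2))) then ((\v.true) 1) else true)
step 1: [beta@0.0.1] (if (((\x.2) (\z.8)) < (if false then 4 else (let u = false in 2))) then ((\v.true) 1) else true)
step 2: [beta@0.0] (if (2 < (if false then 4 else (let u = false in 2))) then ((\v.true) 1) else true)
step 3: [if@0.1] (if (2 < (let u = false in 2)) then ((\v.true) 1) else true)
step 4: [let@0.1] (if (2 < 2) then ((\v.true) 1) else true)
step 5: [delta@0] (if false then ((\v.true) 1) else true)
step 6: [if@root] true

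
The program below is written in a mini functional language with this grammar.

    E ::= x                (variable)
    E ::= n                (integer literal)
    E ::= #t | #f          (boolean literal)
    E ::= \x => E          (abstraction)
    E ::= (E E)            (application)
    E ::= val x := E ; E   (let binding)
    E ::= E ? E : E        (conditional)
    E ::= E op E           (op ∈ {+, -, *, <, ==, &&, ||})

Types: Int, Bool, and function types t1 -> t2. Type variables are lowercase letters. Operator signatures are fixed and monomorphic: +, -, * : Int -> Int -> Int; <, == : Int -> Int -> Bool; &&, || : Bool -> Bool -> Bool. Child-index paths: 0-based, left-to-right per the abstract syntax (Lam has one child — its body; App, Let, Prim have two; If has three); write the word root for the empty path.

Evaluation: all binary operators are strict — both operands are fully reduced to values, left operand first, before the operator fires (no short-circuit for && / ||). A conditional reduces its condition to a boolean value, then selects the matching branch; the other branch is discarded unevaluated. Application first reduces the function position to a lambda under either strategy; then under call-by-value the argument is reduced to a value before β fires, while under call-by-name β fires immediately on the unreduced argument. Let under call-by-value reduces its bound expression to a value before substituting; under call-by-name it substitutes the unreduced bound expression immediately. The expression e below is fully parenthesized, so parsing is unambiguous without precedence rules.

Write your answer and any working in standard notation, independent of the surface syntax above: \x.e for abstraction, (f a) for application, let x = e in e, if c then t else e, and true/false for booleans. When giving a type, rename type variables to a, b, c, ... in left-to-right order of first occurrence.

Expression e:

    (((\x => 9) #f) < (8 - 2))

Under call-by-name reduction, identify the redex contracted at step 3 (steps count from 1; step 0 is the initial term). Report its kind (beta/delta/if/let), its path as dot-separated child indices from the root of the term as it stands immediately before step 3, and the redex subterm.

Derivation:
step 0: (((\x.9) false) < (8 - 2))
step 1: [beta@0] (9 < (8 - 2))
step 2: [delta@1] (9 < 6)
step 3: [delta@root] false

Answer: delta at root : (9 < 6)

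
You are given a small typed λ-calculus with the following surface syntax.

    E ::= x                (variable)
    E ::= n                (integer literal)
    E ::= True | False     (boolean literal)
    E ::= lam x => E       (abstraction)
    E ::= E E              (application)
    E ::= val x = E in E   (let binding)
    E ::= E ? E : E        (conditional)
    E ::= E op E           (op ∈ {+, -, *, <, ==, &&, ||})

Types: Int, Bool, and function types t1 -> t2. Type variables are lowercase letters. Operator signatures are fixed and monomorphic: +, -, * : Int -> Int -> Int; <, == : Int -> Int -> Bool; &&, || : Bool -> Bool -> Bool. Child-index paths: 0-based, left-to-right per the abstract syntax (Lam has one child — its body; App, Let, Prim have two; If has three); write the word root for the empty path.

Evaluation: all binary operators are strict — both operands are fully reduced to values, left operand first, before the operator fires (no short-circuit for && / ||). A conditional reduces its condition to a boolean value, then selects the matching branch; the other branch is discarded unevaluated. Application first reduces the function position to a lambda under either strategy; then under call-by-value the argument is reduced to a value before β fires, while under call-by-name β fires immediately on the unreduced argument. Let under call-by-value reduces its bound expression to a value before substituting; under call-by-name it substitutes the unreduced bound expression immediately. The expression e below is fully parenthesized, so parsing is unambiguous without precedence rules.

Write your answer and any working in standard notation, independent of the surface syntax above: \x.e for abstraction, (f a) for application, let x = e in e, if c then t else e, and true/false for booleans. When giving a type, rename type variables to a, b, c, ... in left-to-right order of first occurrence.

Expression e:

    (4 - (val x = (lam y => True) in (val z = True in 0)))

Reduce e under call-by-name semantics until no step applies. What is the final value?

Answer: 4

Working:
step 0: (4 - (let x = (\y.true) in (let z = true in 0)))
step 1: [let@1] (4 - (let z = true in 0))
step 2: [let@1] (4 - 0)
step 3: [delta@root] 4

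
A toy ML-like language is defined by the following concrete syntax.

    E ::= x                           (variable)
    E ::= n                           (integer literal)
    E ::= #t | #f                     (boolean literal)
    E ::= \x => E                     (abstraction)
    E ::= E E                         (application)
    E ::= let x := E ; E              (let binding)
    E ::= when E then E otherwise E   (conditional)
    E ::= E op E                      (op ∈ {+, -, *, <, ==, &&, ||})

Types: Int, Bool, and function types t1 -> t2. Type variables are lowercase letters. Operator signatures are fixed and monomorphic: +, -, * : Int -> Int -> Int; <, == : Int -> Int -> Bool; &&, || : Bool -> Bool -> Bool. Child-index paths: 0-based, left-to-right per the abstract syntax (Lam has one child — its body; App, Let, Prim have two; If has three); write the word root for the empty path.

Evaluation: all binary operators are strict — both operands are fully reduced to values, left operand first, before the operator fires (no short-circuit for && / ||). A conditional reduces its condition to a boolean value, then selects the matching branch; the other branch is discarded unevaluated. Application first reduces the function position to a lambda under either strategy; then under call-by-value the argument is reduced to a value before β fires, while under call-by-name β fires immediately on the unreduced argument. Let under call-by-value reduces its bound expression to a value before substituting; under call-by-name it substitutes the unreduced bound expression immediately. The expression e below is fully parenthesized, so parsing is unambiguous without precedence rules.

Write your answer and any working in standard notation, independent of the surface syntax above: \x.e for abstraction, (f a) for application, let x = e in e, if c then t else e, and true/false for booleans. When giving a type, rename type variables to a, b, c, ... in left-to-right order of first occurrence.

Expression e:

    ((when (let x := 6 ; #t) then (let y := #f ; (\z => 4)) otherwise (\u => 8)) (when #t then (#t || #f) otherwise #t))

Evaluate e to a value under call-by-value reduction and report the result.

Answer: 4

Trace:
step 0: ((if (let x = 6 in true) then (let y = false in (\z.4)) else (\u.8)) (if true then (true || false) else true))
step 1: [let@0.0] ((if true then (let y = false in (\z.4)) else (\u.8)) (if true then (true || false) else true))
step 2: [if@0] ((let y = false in (\z.4)) (if true then (true || false) else true))
step 3: [let@0] ((\z.4) (if true then (true || false) else true))
step 4: [if@1] ((\z.4) (true || false))
step 5: [delta@1] ((\z.4) true)
step 6: [beta@root] 4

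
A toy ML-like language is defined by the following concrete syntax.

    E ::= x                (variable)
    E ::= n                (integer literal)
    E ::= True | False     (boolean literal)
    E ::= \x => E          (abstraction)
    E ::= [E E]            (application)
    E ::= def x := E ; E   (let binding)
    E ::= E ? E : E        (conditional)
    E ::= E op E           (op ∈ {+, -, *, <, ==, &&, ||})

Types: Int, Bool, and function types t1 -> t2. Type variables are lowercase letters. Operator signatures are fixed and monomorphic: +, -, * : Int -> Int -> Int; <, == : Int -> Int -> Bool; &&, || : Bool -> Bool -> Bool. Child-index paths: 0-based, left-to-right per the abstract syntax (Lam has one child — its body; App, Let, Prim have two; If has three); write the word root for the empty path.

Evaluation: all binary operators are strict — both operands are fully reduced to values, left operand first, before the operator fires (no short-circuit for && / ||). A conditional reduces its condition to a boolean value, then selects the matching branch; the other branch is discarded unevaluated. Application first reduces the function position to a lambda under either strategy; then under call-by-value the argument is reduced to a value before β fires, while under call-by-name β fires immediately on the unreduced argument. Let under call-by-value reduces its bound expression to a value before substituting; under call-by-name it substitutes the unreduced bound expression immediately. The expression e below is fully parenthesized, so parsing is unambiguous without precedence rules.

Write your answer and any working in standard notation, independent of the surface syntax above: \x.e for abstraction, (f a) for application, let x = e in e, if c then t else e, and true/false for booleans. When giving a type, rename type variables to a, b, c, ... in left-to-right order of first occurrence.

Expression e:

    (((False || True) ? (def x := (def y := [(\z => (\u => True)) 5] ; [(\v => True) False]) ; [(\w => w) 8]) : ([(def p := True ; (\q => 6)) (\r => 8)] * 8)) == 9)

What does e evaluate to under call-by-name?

Derivation:
step 0: ((if (false || true) then (let x = (let y = ((\z.(\u.true)) 5) in ((\v.true) false)) in ((\w.w) 8)) else (((let p = true in (\q.6)) (\r.8)) * 8)) == 9)
step 1: [delta@0.0] ((if true then (let x = (let y = ((\z.(\u.true)) 5) in ((\v.true) false)) in ((\w.w) 8)) else (((let p = true in (\q.6)) (\r.8)) * 8)) == 9)
step 2: [if@0] ((let x = (let y = ((\z.(\u.true)) 5) in ((\v.true) false)) in ((\w.w) 8)) == 9)
step 3: [let@0] (((\w.w) 8) == 9)
step 4: [beta@0] (8 == 9)
step 5: [delta@root] false

Answer: false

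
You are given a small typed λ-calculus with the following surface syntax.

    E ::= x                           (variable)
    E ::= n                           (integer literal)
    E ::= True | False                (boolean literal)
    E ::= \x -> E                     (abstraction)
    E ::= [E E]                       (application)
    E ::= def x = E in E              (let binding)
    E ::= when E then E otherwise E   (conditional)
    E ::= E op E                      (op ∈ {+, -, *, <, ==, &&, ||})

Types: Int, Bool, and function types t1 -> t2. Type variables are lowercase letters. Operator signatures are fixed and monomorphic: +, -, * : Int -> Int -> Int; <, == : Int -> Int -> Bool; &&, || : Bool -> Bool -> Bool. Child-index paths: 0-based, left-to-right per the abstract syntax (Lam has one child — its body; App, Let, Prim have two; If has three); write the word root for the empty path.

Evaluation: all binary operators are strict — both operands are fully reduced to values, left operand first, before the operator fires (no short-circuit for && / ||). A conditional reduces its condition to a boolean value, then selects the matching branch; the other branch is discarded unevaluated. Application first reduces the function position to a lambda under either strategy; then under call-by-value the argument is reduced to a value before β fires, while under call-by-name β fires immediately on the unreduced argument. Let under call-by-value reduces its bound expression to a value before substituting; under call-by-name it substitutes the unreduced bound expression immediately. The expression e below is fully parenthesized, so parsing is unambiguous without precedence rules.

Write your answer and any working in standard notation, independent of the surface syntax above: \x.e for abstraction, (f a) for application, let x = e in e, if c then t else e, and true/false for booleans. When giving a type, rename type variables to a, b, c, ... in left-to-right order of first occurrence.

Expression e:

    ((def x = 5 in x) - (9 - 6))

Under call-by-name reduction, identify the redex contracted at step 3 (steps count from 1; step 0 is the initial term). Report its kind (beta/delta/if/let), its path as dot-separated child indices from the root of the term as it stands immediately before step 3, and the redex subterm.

Answer: delta at root : (5 - 3)

Trace:
step 0: ((let x = 5 in x) - (9 - 6))
step 1: [let@0] (5 - (9 - 6))
step 2: [delta@1] (5 - 3)
step 3: [delta@root] 2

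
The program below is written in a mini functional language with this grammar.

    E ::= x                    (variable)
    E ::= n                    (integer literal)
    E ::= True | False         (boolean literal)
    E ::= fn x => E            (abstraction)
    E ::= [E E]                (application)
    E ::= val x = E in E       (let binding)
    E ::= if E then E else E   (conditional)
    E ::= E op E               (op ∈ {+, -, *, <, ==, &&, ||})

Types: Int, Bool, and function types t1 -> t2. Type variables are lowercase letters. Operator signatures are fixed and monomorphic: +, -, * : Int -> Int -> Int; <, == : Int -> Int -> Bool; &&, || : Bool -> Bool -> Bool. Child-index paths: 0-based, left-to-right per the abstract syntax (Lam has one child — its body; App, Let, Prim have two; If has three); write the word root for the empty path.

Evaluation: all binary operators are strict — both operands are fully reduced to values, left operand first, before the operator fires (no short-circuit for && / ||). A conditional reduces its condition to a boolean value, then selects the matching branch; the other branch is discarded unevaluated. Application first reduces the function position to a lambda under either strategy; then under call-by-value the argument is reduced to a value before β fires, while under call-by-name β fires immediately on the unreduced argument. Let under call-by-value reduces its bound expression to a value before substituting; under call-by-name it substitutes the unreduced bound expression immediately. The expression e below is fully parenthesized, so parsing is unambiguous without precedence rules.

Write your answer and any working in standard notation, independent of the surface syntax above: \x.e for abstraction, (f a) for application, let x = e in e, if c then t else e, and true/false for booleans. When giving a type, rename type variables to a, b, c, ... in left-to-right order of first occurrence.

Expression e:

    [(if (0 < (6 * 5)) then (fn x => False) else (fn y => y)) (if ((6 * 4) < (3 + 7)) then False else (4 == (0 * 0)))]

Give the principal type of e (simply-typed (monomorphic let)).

Answer: Bool

Derivation:
  unify Int ~ Int
  unify Int ~ Int
  unify Int ~ Int
  unify Int ~ Int
  unify Bool ~ Bool
\x._ : a -> Bool
y : b
\y._ : b -> b
  unify a -> Bool ~ b -> b
  unify a ~ b
  unify Bool ~ b
  unify Int ~ Int
  unify Int ~ Int
  unify Int ~ Int
  unify Int ~ Int
  unify Int ~ Int
  unify Int ~ Int
  unify Bool ~ Bool
  unify Int ~ Int
  unify Int ~ Int
  unify Int ~ Int
  unify Int ~ Int
  unify Bool ~ Bool
  unify Bool -> Bool ~ Bool -> c
  unify Bool ~ Bool
  unify Bool ~ c
_ _ : Bool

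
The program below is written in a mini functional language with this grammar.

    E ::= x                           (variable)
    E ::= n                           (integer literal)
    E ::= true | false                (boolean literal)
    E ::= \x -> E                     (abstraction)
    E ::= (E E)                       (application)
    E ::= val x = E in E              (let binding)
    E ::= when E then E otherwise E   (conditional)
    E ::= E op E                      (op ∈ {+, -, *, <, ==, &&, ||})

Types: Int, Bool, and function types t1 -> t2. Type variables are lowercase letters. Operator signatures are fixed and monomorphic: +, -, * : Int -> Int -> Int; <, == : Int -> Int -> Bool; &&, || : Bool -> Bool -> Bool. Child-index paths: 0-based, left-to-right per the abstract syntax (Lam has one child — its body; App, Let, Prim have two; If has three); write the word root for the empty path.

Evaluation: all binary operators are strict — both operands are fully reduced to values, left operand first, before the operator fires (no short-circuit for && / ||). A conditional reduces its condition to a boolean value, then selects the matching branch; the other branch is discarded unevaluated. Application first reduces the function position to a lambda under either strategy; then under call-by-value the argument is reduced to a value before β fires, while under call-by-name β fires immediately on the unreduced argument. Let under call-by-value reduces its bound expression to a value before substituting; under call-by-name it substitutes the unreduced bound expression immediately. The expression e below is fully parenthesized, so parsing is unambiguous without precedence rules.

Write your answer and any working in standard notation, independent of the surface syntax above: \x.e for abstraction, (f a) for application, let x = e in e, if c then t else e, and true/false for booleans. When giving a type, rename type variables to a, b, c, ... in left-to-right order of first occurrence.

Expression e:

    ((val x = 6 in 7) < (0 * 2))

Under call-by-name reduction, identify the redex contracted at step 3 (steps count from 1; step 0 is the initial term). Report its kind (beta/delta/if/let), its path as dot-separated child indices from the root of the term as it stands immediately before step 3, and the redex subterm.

Answer: delta at root : (7 < 0)

Derivation:
step 0: ((let x = 6 in 7) < (0 * 2))
step 1: [let@0] (7 < (0 * 2))
step 2: [delta@1] (7 < 0)
step 3: [delta@root] false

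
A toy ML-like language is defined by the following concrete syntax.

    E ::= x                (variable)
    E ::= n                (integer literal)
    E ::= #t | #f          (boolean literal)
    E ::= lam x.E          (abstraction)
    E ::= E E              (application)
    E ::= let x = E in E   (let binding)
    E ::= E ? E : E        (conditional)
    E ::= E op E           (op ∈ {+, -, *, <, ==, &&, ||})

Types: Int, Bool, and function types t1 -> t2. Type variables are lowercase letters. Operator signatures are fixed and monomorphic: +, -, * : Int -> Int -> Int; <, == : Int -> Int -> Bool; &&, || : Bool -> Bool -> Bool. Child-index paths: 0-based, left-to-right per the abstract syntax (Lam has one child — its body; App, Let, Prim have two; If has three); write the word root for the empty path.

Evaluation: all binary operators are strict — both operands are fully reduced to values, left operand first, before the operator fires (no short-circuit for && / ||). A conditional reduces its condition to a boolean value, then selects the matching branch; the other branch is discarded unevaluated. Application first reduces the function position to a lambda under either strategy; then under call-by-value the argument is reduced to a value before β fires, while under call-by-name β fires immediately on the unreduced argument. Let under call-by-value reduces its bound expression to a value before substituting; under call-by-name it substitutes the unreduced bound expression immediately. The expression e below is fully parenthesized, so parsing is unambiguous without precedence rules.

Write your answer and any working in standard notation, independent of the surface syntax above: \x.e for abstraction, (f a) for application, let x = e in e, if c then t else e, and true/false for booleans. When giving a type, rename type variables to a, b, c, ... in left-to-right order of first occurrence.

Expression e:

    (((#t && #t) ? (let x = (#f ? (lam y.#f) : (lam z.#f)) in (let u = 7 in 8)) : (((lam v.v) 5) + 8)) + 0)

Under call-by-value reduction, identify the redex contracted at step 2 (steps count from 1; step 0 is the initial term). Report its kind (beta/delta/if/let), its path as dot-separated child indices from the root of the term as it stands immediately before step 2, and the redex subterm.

Answer: if at 0 : (if true then (let x = (if false then (\y.false) else (\z.false)) in (let u = 7 in 8)) else (((\v.v) 5) + 8))

Derivation:
step 0: ((if (true && true) then (let x = (if false then (\y.false) else (\z.false)) in (let u = 7 in 8)) else (((\v.v) 5) + 8)) + 0)
step 1: [delta@0.0] ((if true then (let x = (if false then (\y.false) else (\z.false)) in (let u = 7 in 8)) else (((\v.v) 5) + 8)) + 0)
step 2: [if@0] ((let x = (if false then (\y.false) else (\z.false)) in (let u = 7 in 8)) + 0)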